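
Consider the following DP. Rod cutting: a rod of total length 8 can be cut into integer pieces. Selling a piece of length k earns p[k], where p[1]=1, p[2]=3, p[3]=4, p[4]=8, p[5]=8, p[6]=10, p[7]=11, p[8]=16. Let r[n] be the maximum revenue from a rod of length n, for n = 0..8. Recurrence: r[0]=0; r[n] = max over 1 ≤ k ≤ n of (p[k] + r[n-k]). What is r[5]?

9

   n    0    1    2    3    4    5    6    7    8
r[n]    0    1    3    4    8    9   11   12   16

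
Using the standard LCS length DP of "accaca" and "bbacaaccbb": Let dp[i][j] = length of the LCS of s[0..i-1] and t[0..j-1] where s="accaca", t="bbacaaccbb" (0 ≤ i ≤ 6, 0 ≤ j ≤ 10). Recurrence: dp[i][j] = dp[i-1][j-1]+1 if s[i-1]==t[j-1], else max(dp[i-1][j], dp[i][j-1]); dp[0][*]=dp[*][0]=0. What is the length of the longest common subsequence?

4

   ''  b  b  a  c  a  a  c  c  b  b
''  0  0  0  0  0  0  0  0  0  0  0
 a  0  0  0  1  1  1  1  1  1  1  1
 c  0  0  0  1  2  2  2  2  2  2  2
 c  0  0  0  1  2  2  2  3  3  3  3
 a  0  0  0  1  2  3  3  3  3  3  3
 c  0  0  0  1  2  3  3  4  4  4  4
 a  0  0  0  1  2  3  4  4  4  4  4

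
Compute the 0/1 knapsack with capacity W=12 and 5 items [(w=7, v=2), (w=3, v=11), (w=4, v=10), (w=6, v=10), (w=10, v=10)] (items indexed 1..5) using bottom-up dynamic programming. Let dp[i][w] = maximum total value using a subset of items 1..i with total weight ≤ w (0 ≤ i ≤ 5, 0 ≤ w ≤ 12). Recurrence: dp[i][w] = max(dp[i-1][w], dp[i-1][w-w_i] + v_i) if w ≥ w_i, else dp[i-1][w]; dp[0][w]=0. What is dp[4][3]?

i\w   0   1   2   3   4   5   6   7   8   9  10  11  12
  0   0   0   0   0   0   0   0   0   0   0   0   0   0
  1   0   0   0   0   0   0   0   2   2   2   2   2   2
  2   0   0   0  11  11  11  11  11  11  11  13  13  13
  3   0   0   0  11  11  11  11  21  21  21  21  21  21
  4   0   0   0  11  11  11  11  21  21  21  21  21  21
  5   0   0   0  11  11  11  11  21  21  21  21  21  21

11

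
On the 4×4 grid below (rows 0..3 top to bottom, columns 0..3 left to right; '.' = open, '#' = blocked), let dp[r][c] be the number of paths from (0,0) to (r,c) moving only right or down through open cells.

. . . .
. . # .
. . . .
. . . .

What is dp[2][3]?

r\c   0   1   2   3
  0   1   1   1   1
  1   1   2   0   1
  2   1   3   3   4
  3   1   4   7  11

4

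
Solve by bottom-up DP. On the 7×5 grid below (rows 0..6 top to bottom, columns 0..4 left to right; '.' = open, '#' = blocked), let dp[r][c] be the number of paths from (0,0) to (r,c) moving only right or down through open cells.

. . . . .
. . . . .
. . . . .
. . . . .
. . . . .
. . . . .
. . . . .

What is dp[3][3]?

r\c   0   1   2   3   4
  0   1   1   1   1   1
  1   1   2   3   4   5
  2   1   3   6  10  15
  3   1   4  10  20  35
  4   1   5  15  35  70
  5   1   6  21  56 126
  6   1   7  28  84 210

20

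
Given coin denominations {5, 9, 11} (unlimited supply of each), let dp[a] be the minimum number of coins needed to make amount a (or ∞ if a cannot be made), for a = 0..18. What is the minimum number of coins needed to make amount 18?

2

 a  0  1  2  3  4  5  6  7  8  9 10 11 12 13 14 15 16 17 18
dp  0  -  -  -  -  1  -  -  -  1  2  1  -  -  2  3  2  -  2
(- denotes ∞ / unreachable)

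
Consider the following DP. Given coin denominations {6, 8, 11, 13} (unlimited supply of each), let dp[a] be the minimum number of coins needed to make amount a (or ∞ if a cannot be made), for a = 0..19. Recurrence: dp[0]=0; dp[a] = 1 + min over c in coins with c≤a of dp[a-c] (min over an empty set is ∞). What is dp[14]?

 a  0  1  2  3  4  5  6  7  8  9 10 11 12 13 14 15 16 17 18 19
dp  0  -  -  -  -  -  1  -  1  -  -  1  2  1  2  -  2  2  3  2
(- denotes ∞ / unreachable)

2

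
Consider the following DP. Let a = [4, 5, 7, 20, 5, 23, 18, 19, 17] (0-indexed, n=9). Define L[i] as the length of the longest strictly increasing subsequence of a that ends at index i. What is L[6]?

   i    0    1    2    3    4    5    6    7    8
a[i]    4    5    7   20    5   23   18   19   17
L[i]    1    2    3    4    2    5    4    5    4

4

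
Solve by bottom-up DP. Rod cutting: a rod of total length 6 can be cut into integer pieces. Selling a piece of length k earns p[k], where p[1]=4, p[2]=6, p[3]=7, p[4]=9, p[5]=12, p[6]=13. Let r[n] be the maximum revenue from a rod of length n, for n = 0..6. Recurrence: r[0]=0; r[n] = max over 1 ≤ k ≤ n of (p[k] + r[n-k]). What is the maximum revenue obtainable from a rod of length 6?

24

   n    0    1    2    3    4    5    6
r[n]    0    4    8   12   16   20   24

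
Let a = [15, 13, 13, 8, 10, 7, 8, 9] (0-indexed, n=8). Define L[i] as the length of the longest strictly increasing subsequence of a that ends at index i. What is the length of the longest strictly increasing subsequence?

   i    0    1    2    3    4    5    6    7
a[i]   15   13   13    8   10    7    8    9
L[i]    1    1    1    1    2    1    2    3

3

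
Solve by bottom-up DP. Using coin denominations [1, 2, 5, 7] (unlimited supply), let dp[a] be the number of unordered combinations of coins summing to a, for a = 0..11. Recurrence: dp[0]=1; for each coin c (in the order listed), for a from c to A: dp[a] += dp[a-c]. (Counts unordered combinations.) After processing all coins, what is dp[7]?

7

after  coin     0     1     2     3     4     5     6     7     8     9    10    11
          1     1     1     1     1     1     1     1     1     1     1     1     1
          2     1     1     2     2     3     3     4     4     5     5     6     6
          5     1     1     2     2     3     4     5     6     7     8    10    11
          7     1     1     2     2     3     4     5     7     8    10    12    14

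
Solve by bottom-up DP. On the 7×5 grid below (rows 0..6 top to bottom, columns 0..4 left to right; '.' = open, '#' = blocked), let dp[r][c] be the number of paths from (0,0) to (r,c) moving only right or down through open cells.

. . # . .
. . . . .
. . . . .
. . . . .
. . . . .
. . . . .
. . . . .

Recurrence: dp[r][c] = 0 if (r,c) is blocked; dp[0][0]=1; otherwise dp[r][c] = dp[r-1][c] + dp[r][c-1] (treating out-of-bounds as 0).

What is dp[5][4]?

r\c   0   1   2   3   4
  0   1   1   0   0   0
  1   1   2   2   2   2
  2   1   3   5   7   9
  3   1   4   9  16  25
  4   1   5  14  30  55
  5   1   6  20  50 105
  6   1   7  27  77 182

105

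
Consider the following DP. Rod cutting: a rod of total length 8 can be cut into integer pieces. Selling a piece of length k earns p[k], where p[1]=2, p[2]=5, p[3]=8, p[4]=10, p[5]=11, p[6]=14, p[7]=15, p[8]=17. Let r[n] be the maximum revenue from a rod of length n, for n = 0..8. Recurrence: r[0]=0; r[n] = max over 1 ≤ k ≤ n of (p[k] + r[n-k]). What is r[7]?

18

   n    0    1    2    3    4    5    6    7    8
r[n]    0    2    5    8   10   13   16   18   21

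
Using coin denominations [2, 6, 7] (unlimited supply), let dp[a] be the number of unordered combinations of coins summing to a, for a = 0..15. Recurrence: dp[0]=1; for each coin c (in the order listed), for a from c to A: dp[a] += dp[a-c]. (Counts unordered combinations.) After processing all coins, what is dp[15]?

after  coin     0     1     2     3     4     5     6     7     8     9    10    11    12    13    14    15
          2     1     0     1     0     1     0     1     0     1     0     1     0     1     0     1     0
          6     1     0     1     0     1     0     2     0     2     0     2     0     3     0     3     0
          7     1     0     1     0     1     0     2     1     2     1     2     1     3     2     4     2

2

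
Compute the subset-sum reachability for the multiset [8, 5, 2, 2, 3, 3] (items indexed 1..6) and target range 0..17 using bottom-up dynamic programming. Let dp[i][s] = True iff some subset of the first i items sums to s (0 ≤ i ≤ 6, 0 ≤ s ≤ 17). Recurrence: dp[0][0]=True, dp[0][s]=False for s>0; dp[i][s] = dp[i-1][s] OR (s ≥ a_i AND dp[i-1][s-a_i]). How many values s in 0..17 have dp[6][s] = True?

i\s   0   1   2   3   4   5   6   7   8   9  10  11  12  13  14  15  16  17
  0   T   F   F   F   F   F   F   F   F   F   F   F   F   F   F   F   F   F
  1   T   F   F   F   F   F   F   F   T   F   F   F   F   F   F   F   F   F
  2   T   F   F   F   F   T   F   F   T   F   F   F   F   T   F   F   F   F
  3   T   F   T   F   F   T   F   T   T   F   T   F   F   T   F   T   F   F
  4   T   F   T   F   T   T   F   T   T   T   T   F   T   T   F   T   F   T
  5   T   F   T   T   T   T   F   T   T   T   T   T   T   T   F   T   T   T
  6   T   F   T   T   T   T   T   T   T   T   T   T   T   T   T   T   T   T

17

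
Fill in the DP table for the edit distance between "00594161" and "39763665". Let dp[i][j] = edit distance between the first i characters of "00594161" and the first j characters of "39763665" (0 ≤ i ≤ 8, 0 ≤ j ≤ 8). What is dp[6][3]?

   ''  3  9  7  6  3  6  6  5
''  0  1  2  3  4  5  6  7  8
 0  1  1  2  3  4  5  6  7  8
 0  2  2  2  3  4  5  6  7  8
 5  3  3  3  3  4  5  6  7  7
 9  4  4  3  4  4  5  6  7  8
 4  5  5  4  4  5  5  6  7  8
 1  6  6  5  5  5  6  6  7  8
 6  7  7  6  6  5  6  6  6  7
 1  8  8  7  7  6  6  7  7  7

5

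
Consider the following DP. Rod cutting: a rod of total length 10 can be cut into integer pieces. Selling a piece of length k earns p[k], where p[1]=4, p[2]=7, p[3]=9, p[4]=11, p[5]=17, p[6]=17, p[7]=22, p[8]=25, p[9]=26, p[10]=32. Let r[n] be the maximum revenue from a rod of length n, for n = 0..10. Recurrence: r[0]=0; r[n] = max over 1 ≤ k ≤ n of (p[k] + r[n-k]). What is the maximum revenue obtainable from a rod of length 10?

   n    0    1    2    3    4    5    6    7    8    9   10
r[n]    0    4    8   12   16   20   24   28   32   36   40

40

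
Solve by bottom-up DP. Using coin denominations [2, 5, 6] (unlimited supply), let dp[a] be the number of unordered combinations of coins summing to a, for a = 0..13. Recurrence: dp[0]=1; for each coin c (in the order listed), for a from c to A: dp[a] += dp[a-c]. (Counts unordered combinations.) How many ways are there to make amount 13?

2

after  coin     0     1     2     3     4     5     6     7     8     9    10    11    12    13
          2     1     0     1     0     1     0     1     0     1     0     1     0     1     0
          5     1     0     1     0     1     1     1     1     1     1     2     1     2     1
          6     1     0     1     0     1     1     2     1     2     1     3     2     4     2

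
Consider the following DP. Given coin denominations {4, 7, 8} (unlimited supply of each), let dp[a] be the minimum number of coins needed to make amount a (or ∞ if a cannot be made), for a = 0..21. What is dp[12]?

2

 a  0  1  2  3  4  5  6  7  8  9 10 11 12 13 14 15 16 17 18 19 20 21
dp  0  -  -  -  1  -  -  1  1  -  -  2  2  -  2  2  2  -  3  3  3  3
(- denotes ∞ / unreachable)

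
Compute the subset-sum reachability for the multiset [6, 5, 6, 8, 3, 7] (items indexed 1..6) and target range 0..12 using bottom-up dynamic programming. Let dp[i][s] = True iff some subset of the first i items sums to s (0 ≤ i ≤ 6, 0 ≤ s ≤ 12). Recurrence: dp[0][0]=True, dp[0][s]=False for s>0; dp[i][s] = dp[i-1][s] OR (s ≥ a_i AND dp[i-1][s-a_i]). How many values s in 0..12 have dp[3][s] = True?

i\s   0   1   2   3   4   5   6   7   8   9  10  11  12
  0   T   F   F   F   F   F   F   F   F   F   F   F   F
  1   T   F   F   F   F   F   T   F   F   F   F   F   F
  2   T   F   F   F   F   T   T   F   F   F   F   T   F
  3   T   F   F   F   F   T   T   F   F   F   F   T   T
  4   T   F   F   F   F   T   T   F   T   F   F   T   T
  5   T   F   F   T   F   T   T   F   T   T   F   T   T
  6   T   F   F   T   F   T   T   T   T   T   T   T   T

5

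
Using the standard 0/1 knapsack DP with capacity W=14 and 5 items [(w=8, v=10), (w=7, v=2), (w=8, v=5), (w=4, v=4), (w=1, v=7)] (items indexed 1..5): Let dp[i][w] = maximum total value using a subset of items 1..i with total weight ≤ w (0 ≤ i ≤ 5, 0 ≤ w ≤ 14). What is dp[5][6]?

11

i\w   0   1   2   3   4   5   6   7   8   9  10  11  12  13  14
  0   0   0   0   0   0   0   0   0   0   0   0   0   0   0   0
  1   0   0   0   0   0   0   0   0  10  10  10  10  10  10  10
  2   0   0   0   0   0   0   0   2  10  10  10  10  10  10  10
  3   0   0   0   0   0   0   0   2  10  10  10  10  10  10  10
  4   0   0   0   0   4   4   4   4  10  10  10  10  14  14  14
  5   0   7   7   7   7  11  11  11  11  17  17  17  17  21  21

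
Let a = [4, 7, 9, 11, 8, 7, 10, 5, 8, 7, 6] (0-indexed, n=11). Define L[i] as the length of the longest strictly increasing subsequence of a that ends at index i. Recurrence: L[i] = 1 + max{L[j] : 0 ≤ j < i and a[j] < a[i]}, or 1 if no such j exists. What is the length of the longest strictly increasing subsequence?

   i    0    1    2    3    4    5    6    7    8    9   10
a[i]    4    7    9   11    8    7   10    5    8    7    6
L[i]    1    2    3    4    3    2    4    2    3    3    3

4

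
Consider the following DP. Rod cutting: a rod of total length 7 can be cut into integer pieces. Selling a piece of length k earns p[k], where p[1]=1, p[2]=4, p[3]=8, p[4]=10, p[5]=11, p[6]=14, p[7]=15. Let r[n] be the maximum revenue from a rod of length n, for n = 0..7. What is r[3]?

8

   n    0    1    2    3    4    5    6    7
r[n]    0    1    4    8   10   12   16   18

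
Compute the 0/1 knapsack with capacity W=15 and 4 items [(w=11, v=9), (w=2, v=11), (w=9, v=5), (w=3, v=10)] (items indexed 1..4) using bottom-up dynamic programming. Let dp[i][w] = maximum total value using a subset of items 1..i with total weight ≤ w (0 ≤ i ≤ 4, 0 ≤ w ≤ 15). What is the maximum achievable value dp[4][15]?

26

i\w   0   1   2   3   4   5   6   7   8   9  10  11  12  13  14  15
  0   0   0   0   0   0   0   0   0   0   0   0   0   0   0   0   0
  1   0   0   0   0   0   0   0   0   0   0   0   9   9   9   9   9
  2   0   0  11  11  11  11  11  11  11  11  11  11  11  20  20  20
  3   0   0  11  11  11  11  11  11  11  11  11  16  16  20  20  20
  4   0   0  11  11  11  21  21  21  21  21  21  21  21  21  26  26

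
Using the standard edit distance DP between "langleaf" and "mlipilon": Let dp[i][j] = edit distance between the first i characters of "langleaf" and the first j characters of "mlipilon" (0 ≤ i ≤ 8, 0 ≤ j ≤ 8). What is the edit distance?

   ''  m  l  i  p  i  l  o  n
''  0  1  2  3  4  5  6  7  8
 l  1  1  1  2  3  4  5  6  7
 a  2  2  2  2  3  4  5  6  7
 n  3  3  3  3  3  4  5  6  6
 g  4  4  4  4  4  4  5  6  7
 l  5  5  4  5  5  5  4  5  6
 e  6  6  5  5  6  6  5  5  6
 a  7  7  6  6  6  7  6  6  6
 f  8  8  7  7  7  7  7  7  7

7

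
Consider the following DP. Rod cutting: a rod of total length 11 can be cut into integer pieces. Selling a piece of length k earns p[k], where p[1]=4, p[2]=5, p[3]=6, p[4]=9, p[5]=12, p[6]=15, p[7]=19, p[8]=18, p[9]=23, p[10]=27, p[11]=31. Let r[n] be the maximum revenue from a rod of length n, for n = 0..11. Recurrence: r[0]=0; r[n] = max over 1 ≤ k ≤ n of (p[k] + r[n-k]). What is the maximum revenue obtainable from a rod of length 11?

   n    0    1    2    3    4    5    6    7    8    9   10   11
r[n]    0    4    8   12   16   20   24   28   32   36   40   44

44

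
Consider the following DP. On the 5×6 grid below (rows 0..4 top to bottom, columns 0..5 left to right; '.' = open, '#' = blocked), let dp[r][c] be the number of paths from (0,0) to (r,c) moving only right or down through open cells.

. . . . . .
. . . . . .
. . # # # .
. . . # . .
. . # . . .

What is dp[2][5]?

6

r\c   0   1   2   3   4   5
  0   1   1   1   1   1   1
  1   1   2   3   4   5   6
  2   1   3   0   0   0   6
  3   1   4   4   0   0   6
  4   1   5   0   0   0   6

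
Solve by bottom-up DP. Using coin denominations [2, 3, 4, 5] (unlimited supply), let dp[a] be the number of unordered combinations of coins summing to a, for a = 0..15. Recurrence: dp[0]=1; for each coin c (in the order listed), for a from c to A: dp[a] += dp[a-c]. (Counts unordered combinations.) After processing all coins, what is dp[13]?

10

after  coin     0     1     2     3     4     5     6     7     8     9    10    11    12    13    14    15
          2     1     0     1     0     1     0     1     0     1     0     1     0     1     0     1     0
          3     1     0     1     1     1     1     2     1     2     2     2     2     3     2     3     3
          4     1     0     1     1     2     1     3     2     4     3     5     4     7     5     8     7
          5     1     0     1     1     2     2     3     3     5     5     7     7    10    10    13    14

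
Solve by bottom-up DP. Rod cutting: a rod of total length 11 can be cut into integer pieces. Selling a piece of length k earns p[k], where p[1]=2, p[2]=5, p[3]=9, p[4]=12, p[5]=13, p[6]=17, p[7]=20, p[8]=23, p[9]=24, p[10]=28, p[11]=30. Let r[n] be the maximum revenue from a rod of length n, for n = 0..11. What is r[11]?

33

   n    0    1    2    3    4    5    6    7    8    9   10   11
r[n]    0    2    5    9   12   14   18   21   24   27   30   33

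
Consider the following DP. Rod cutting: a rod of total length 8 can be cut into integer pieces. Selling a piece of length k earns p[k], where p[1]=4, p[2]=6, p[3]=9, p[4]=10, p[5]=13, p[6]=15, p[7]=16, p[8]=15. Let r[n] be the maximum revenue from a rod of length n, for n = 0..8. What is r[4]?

   n    0    1    2    3    4    5    6    7    8
r[n]    0    4    8   12   16   20   24   28   32

16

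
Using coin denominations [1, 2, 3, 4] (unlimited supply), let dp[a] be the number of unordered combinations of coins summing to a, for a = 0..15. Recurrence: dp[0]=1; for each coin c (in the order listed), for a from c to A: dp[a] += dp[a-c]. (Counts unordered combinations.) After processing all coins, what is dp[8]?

15

after  coin     0     1     2     3     4     5     6     7     8     9    10    11    12    13    14    15
          1     1     1     1     1     1     1     1     1     1     1     1     1     1     1     1     1
          2     1     1     2     2     3     3     4     4     5     5     6     6     7     7     8     8
          3     1     1     2     3     4     5     7     8    10    12    14    16    19    21    24    27
          4     1     1     2     3     5     6     9    11    15    18    23    27    34    39    47    54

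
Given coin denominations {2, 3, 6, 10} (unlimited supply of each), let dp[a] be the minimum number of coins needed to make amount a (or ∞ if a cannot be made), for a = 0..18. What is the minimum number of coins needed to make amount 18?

 a  0  1  2  3  4  5  6  7  8  9 10 11 12 13 14 15 16 17 18
dp  0  -  1  1  2  2  1  3  2  2  1  3  2  2  3  3  2  4  3
(- denotes ∞ / unreachable)

3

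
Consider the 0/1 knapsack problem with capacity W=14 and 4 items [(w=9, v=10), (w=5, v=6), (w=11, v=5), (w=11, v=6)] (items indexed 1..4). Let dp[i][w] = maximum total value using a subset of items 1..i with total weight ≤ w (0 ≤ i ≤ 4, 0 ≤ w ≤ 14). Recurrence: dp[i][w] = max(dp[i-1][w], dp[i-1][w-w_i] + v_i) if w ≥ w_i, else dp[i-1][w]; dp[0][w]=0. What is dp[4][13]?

10

i\w   0   1   2   3   4   5   6   7   8   9  10  11  12  13  14
  0   0   0   0   0   0   0   0   0   0   0   0   0   0   0   0
  1   0   0   0   0   0   0   0   0   0  10  10  10  10  10  10
  2   0   0   0   0   0   6   6   6   6  10  10  10  10  10  16
  3   0   0   0   0   0   6   6   6   6  10  10  10  10  10  16
  4   0   0   0   0   0   6   6   6   6  10  10  10  10  10  16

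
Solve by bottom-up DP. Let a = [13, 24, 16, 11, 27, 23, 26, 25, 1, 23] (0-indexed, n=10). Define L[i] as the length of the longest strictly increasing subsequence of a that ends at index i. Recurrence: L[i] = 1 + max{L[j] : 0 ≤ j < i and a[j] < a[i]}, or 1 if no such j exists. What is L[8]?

1

   i    0    1    2    3    4    5    6    7    8    9
a[i]   13   24   16   11   27   23   26   25    1   23
L[i]    1    2    2    1    3    3    4    4    1    3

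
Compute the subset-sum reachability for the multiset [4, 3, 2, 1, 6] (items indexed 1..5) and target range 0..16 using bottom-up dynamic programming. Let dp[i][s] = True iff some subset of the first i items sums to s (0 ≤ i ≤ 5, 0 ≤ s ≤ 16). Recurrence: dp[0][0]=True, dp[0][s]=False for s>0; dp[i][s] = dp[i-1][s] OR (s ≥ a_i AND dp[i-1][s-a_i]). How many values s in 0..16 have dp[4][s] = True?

i\s   0   1   2   3   4   5   6   7   8   9  10  11  12  13  14  15  16
  0   T   F   F   F   F   F   F   F   F   F   F   F   F   F   F   F   F
  1   T   F   F   F   T   F   F   F   F   F   F   F   F   F   F   F   F
  2   T   F   F   T   T   F   F   T   F   F   F   F   F   F   F   F   F
  3   T   F   T   T   T   T   T   T   F   T   F   F   F   F   F   F   F
  4   T   T   T   T   T   T   T   T   T   T   T   F   F   F   F   F   F
  5   T   T   T   T   T   T   T   T   T   T   T   T   T   T   T   T   T

11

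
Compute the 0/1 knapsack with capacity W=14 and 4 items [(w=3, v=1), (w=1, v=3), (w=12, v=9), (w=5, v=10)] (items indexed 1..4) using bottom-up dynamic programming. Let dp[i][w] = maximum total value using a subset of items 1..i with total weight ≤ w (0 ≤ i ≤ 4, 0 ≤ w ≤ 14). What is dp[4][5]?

i\w   0   1   2   3   4   5   6   7   8   9  10  11  12  13  14
  0   0   0   0   0   0   0   0   0   0   0   0   0   0   0   0
  1   0   0   0   1   1   1   1   1   1   1   1   1   1   1   1
  2   0   3   3   3   4   4   4   4   4   4   4   4   4   4   4
  3   0   3   3   3   4   4   4   4   4   4   4   4   9  12  12
  4   0   3   3   3   4  10  13  13  13  14  14  14  14  14  14

10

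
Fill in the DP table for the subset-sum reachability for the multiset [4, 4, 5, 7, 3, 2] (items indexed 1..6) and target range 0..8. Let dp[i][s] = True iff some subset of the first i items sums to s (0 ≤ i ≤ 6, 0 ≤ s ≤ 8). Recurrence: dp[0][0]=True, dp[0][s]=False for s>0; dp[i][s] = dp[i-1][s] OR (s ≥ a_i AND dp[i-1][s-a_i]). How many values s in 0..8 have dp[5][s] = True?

i\s   0   1   2   3   4   5   6   7   8
  0   T   F   F   F   F   F   F   F   F
  1   T   F   F   F   T   F   F   F   F
  2   T   F   F   F   T   F   F   F   T
  3   T   F   F   F   T   T   F   F   T
  4   T   F   F   F   T   T   F   T   T
  5   T   F   F   T   T   T   F   T   T
  6   T   F   T   T   T   T   T   T   T

6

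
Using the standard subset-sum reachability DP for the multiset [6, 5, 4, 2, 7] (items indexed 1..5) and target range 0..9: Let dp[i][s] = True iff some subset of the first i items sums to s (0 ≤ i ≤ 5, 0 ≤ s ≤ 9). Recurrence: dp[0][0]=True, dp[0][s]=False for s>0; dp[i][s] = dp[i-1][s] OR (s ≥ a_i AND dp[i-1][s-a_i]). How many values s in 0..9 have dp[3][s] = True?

i\s   0   1   2   3   4   5   6   7   8   9
  0   T   F   F   F   F   F   F   F   F   F
  1   T   F   F   F   F   F   T   F   F   F
  2   T   F   F   F   F   T   T   F   F   F
  3   T   F   F   F   T   T   T   F   F   T
  4   T   F   T   F   T   T   T   T   T   T
  5   T   F   T   F   T   T   T   T   T   T

5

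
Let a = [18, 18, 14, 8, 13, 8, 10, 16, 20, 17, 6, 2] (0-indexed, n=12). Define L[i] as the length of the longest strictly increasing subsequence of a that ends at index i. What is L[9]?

4

   i    0    1    2    3    4    5    6    7    8    9   10   11
a[i]   18   18   14    8   13    8   10   16   20   17    6    2
L[i]    1    1    1    1    2    1    2    3    4    4    1    1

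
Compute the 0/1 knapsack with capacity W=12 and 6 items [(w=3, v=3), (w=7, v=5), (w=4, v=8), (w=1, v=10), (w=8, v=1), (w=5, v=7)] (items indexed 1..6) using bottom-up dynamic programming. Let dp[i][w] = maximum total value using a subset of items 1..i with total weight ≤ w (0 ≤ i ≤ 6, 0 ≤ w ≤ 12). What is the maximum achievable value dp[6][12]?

25

i\w   0   1   2   3   4   5   6   7   8   9  10  11  12
  0   0   0   0   0   0   0   0   0   0   0   0   0   0
  1   0   0   0   3   3   3   3   3   3   3   3   3   3
  2   0   0   0   3   3   3   3   5   5   5   8   8   8
  3   0   0   0   3   8   8   8  11  11  11  11  13  13
  4   0  10  10  10  13  18  18  18  21  21  21  21  23
  5   0  10  10  10  13  18  18  18  21  21  21  21  23
  6   0  10  10  10  13  18  18  18  21  21  25  25  25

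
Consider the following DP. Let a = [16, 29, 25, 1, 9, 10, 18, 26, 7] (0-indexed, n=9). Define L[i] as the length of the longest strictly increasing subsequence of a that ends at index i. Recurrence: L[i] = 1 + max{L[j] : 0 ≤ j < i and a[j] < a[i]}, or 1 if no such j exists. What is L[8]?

2

   i    0    1    2    3    4    5    6    7    8
a[i]   16   29   25    1    9   10   18   26    7
L[i]    1    2    2    1    2    3    4    5    2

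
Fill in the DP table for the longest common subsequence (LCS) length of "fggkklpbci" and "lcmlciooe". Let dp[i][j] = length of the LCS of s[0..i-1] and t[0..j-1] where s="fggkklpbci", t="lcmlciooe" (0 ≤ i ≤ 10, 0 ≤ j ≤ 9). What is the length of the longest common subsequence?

3

   ''  l  c  m  l  c  i  o  o  e
''  0  0  0  0  0  0  0  0  0  0
 f  0  0  0  0  0  0  0  0  0  0
 g  0  0  0  0  0  0  0  0  0  0
 g  0  0  0  0  0  0  0  0  0  0
 k  0  0  0  0  0  0  0  0  0  0
 k  0  0  0  0  0  0  0  0  0  0
 l  0  1  1  1  1  1  1  1  1  1
 p  0  1  1  1  1  1  1  1  1  1
 b  0  1  1  1  1  1  1  1  1  1
 c  0  1  2  2  2  2  2  2  2  2
 i  0  1  2  2  2  2  3  3  3  3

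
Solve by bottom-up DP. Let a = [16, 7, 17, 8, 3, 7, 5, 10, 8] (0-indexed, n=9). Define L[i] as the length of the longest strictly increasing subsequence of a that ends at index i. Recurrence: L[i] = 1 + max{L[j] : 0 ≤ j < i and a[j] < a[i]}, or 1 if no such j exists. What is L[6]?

   i    0    1    2    3    4    5    6    7    8
a[i]   16    7   17    8    3    7    5   10    8
L[i]    1    1    2    2    1    2    2    3    3

2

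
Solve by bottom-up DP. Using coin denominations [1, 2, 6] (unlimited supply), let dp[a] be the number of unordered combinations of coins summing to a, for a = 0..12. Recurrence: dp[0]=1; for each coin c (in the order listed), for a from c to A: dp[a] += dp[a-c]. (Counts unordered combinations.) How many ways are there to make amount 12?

12

after  coin     0     1     2     3     4     5     6     7     8     9    10    11    12
          1     1     1     1     1     1     1     1     1     1     1     1     1     1
          2     1     1     2     2     3     3     4     4     5     5     6     6     7
          6     1     1     2     2     3     3     5     5     7     7     9     9    12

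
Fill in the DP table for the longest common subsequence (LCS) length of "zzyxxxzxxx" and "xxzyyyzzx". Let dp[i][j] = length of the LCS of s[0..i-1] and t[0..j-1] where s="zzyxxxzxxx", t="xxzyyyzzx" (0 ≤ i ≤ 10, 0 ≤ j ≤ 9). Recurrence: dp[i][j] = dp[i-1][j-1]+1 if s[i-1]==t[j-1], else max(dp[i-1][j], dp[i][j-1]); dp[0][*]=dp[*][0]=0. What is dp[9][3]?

3

   ''  x  x  z  y  y  y  z  z  x
''  0  0  0  0  0  0  0  0  0  0
 z  0  0  0  1  1  1  1  1  1  1
 z  0  0  0  1  1  1  1  2  2  2
 y  0  0  0  1  2  2  2  2  2  2
 x  0  1  1  1  2  2  2  2  2  3
 x  0  1  2  2  2  2  2  2  2  3
 x  0  1  2  2  2  2  2  2  2  3
 z  0  1  2  3  3  3  3  3  3  3
 x  0  1  2  3  3  3  3  3  3  4
 x  0  1  2  3  3  3  3  3  3  4
 x  0  1  2  3  3  3  3  3  3  4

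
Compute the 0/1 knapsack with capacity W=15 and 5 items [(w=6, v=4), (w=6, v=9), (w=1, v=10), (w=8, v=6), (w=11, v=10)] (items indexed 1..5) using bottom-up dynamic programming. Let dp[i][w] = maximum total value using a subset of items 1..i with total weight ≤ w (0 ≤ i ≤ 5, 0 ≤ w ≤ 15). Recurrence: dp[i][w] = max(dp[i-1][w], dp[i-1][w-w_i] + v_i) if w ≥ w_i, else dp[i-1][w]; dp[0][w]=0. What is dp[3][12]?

i\w   0   1   2   3   4   5   6   7   8   9  10  11  12  13  14  15
  0   0   0   0   0   0   0   0   0   0   0   0   0   0   0   0   0
  1   0   0   0   0   0   0   4   4   4   4   4   4   4   4   4   4
  2   0   0   0   0   0   0   9   9   9   9   9   9  13  13  13  13
  3   0  10  10  10  10  10  10  19  19  19  19  19  19  23  23  23
  4   0  10  10  10  10  10  10  19  19  19  19  19  19  23  23  25
  5   0  10  10  10  10  10  10  19  19  19  19  19  20  23  23  25

19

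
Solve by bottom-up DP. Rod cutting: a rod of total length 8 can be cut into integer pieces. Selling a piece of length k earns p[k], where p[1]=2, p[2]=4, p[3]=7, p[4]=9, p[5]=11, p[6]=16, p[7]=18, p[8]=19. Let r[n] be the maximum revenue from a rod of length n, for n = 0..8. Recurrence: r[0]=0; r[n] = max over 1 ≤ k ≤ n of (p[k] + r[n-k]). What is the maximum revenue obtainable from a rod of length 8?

   n    0    1    2    3    4    5    6    7    8
r[n]    0    2    4    7    9   11   16   18   20

20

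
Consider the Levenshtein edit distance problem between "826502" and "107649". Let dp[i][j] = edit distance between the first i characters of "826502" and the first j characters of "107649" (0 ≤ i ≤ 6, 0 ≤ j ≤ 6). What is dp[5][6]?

   ''  1  0  7  6  4  9
''  0  1  2  3  4  5  6
 8  1  1  2  3  4  5  6
 2  2  2  2  3  4  5  6
 6  3  3  3  3  3  4  5
 5  4  4  4  4  4  4  5
 0  5  5  4  5  5  5  5
 2  6  6  5  5  6  6  6

5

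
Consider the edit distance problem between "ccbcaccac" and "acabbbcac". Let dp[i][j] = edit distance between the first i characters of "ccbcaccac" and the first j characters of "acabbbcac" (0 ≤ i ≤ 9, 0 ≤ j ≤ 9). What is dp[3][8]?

   ''  a  c  a  b  b  b  c  a  c
''  0  1  2  3  4  5  6  7  8  9
 c  1  1  1  2  3  4  5  6  7  8
 c  2  2  1  2  3  4  5  5  6  7
 b  3  3  2  2  2  3  4  5  6  7
 c  4  4  3  3  3  3  4  4  5  6
 a  5  4  4  3  4  4  4  5  4  5
 c  6  5  4  4  4  5  5  4  5  4
 c  7  6  5  5  5  5  6  5  5  5
 a  8  7  6  5  6  6  6  6  5  6
 c  9  8  7  6  6  7  7  6  6  5

6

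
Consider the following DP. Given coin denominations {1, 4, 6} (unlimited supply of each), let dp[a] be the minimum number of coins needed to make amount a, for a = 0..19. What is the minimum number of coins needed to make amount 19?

 a  0  1  2  3  4  5  6  7  8  9 10 11 12 13 14 15 16 17 18 19
dp  0  1  2  3  1  2  1  2  2  3  2  3  2  3  3  4  3  4  3  4

4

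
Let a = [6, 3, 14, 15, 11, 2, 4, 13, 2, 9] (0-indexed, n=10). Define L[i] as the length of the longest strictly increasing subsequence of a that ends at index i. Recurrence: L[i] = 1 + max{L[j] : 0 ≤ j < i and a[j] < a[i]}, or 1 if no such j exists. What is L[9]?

3

   i    0    1    2    3    4    5    6    7    8    9
a[i]    6    3   14   15   11    2    4   13    2    9
L[i]    1    1    2    3    2    1    2    3    1    3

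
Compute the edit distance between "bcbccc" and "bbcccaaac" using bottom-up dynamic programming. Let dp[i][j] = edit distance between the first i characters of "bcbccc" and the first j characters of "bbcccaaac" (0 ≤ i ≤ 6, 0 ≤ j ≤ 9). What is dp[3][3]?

   ''  b  b  c  c  c  a  a  a  c
''  0  1  2  3  4  5  6  7  8  9
 b  1  0  1  2  3  4  5  6  7  8
 c  2  1  1  1  2  3  4  5  6  7
 b  3  2  1  2  2  3  4  5  6  7
 c  4  3  2  1  2  2  3  4  5  6
 c  5  4  3  2  1  2  3  4  5  5
 c  6  5  4  3  2  1  2  3  4  5

2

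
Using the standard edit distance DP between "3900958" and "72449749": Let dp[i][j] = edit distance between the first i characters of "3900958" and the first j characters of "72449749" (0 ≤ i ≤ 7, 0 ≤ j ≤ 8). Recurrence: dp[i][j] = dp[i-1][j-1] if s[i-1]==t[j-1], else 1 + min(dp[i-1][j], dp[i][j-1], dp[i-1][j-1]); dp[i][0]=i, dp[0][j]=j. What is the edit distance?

7

   ''  7  2  4  4  9  7  4  9
''  0  1  2  3  4  5  6  7  8
 3  1  1  2  3  4  5  6  7  8
 9  2  2  2  3  4  4  5  6  7
 0  3  3  3  3  4  5  5  6  7
 0  4  4  4  4  4  5  6  6  7
 9  5  5  5  5  5  4  5  6  6
 5  6  6  6  6  6  5  5  6  7
 8  7  7  7  7  7  6  6  6  7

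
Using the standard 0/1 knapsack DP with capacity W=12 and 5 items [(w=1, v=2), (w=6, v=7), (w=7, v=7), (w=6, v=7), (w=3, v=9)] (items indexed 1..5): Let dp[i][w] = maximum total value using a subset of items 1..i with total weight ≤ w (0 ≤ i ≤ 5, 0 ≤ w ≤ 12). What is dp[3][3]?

2

i\w   0   1   2   3   4   5   6   7   8   9  10  11  12
  0   0   0   0   0   0   0   0   0   0   0   0   0   0
  1   0   2   2   2   2   2   2   2   2   2   2   2   2
  2   0   2   2   2   2   2   7   9   9   9   9   9   9
  3   0   2   2   2   2   2   7   9   9   9   9   9   9
  4   0   2   2   2   2   2   7   9   9   9   9   9  14
  5   0   2   2   9  11  11  11  11  11  16  18  18  18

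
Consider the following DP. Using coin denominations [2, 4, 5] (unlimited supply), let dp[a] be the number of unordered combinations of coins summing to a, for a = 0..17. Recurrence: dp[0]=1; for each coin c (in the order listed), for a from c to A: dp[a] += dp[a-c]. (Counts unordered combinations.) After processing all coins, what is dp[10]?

4

after  coin     0     1     2     3     4     5     6     7     8     9    10    11    12    13    14    15    16    17
          2     1     0     1     0     1     0     1     0     1     0     1     0     1     0     1     0     1     0
          4     1     0     1     0     2     0     2     0     3     0     3     0     4     0     4     0     5     0
          5     1     0     1     0     2     1     2     1     3     2     4     2     5     3     6     4     7     5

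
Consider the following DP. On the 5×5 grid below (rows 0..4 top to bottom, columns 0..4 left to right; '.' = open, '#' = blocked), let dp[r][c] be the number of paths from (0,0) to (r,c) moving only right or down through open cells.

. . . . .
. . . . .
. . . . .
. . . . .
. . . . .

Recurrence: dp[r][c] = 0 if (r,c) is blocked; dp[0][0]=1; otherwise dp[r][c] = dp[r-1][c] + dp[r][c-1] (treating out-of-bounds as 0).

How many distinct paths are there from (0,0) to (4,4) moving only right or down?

r\c   0   1   2   3   4
  0   1   1   1   1   1
  1   1   2   3   4   5
  2   1   3   6  10  15
  3   1   4  10  20  35
  4   1   5  15  35  70

70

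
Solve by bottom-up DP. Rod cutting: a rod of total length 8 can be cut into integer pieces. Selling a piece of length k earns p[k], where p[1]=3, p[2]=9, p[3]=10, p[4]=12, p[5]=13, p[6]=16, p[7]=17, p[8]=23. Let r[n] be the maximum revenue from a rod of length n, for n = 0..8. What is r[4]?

18

   n    0    1    2    3    4    5    6    7    8
r[n]    0    3    9   12   18   21   27   30   36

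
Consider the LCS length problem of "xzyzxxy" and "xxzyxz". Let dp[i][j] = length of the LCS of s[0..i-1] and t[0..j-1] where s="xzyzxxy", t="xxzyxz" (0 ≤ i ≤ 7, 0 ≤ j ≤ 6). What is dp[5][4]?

   ''  x  x  z  y  x  z
''  0  0  0  0  0  0  0
 x  0  1  1  1  1  1  1
 z  0  1  1  2  2  2  2
 y  0  1  1  2  3  3  3
 z  0  1  1  2  3  3  4
 x  0  1  2  2  3  4  4
 x  0  1  2  2  3  4  4
 y  0  1  2  2  3  4  4

3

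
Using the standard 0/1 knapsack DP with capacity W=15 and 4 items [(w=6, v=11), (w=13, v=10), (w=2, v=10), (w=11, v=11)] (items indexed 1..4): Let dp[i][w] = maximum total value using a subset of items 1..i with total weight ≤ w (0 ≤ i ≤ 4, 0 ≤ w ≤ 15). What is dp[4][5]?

10

i\w   0   1   2   3   4   5   6   7   8   9  10  11  12  13  14  15
  0   0   0   0   0   0   0   0   0   0   0   0   0   0   0   0   0
  1   0   0   0   0   0   0  11  11  11  11  11  11  11  11  11  11
  2   0   0   0   0   0   0  11  11  11  11  11  11  11  11  11  11
  3   0   0  10  10  10  10  11  11  21  21  21  21  21  21  21  21
  4   0   0  10  10  10  10  11  11  21  21  21  21  21  21  21  21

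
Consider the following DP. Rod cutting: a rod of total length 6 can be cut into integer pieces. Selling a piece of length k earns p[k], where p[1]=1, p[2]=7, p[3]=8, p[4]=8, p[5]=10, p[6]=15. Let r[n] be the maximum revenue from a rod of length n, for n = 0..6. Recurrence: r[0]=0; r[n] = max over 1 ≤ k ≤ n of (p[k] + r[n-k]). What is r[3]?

8

   n    0    1    2    3    4    5    6
r[n]    0    1    7    8   14   15   21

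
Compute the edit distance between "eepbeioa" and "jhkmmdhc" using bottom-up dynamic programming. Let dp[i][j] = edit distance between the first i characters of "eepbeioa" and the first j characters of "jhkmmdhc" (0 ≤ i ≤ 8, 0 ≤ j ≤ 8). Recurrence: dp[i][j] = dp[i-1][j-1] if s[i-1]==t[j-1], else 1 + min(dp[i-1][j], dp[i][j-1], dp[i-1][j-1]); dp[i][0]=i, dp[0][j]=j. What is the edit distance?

   ''  j  h  k  m  m  d  h  c
''  0  1  2  3  4  5  6  7  8
 e  1  1  2  3  4  5  6  7  8
 e  2  2  2  3  4  5  6  7  8
 p  3  3  3  3  4  5  6  7  8
 b  4  4  4  4  4  5  6  7  8
 e  5  5  5  5  5  5  6  7  8
 i  6  6  6  6  6  6  6  7  8
 o  7  7  7  7  7  7  7  7  8
 a  8  8  8  8  8  8  8  8  8

8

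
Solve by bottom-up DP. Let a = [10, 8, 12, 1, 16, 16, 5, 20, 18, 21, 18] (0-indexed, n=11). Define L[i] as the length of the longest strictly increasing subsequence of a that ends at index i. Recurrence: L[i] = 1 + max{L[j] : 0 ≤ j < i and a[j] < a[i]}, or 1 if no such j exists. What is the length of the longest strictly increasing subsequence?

5

   i    0    1    2    3    4    5    6    7    8    9   10
a[i]   10    8   12    1   16   16    5   20   18   21   18
L[i]    1    1    2    1    3    3    2    4    4    5    4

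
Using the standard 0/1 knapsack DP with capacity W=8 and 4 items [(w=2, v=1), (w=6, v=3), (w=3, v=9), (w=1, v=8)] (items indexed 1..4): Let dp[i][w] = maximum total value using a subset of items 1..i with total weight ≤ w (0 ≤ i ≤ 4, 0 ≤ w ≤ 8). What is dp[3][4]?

i\w   0   1   2   3   4   5   6   7   8
  0   0   0   0   0   0   0   0   0   0
  1   0   0   1   1   1   1   1   1   1
  2   0   0   1   1   1   1   3   3   4
  3   0   0   1   9   9  10  10  10  10
  4   0   8   8   9  17  17  18  18  18

9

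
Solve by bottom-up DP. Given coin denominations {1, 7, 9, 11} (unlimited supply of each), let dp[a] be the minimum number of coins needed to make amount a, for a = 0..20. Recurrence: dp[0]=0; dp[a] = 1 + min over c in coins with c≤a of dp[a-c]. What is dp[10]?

2

 a  0  1  2  3  4  5  6  7  8  9 10 11 12 13 14 15 16 17 18 19 20
dp  0  1  2  3  4  5  6  1  2  1  2  1  2  3  2  3  2  3  2  3  2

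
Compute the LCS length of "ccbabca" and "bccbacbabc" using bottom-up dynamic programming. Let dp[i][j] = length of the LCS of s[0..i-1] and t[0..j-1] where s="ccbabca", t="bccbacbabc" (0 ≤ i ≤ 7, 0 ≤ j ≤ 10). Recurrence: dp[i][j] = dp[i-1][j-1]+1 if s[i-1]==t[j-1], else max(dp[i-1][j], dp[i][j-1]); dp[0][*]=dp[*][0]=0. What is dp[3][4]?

3

   ''  b  c  c  b  a  c  b  a  b  c
''  0  0  0  0  0  0  0  0  0  0  0
 c  0  0  1  1  1  1  1  1  1  1  1
 c  0  0  1  2  2  2  2  2  2  2  2
 b  0  1  1  2  3  3  3  3  3  3  3
 a  0  1  1  2  3  4  4  4  4  4  4
 b  0  1  1  2  3  4  4  5  5  5  5
 c  0  1  2  2  3  4  5  5  5  5  6
 a  0  1  2  2  3  4  5  5  6  6  6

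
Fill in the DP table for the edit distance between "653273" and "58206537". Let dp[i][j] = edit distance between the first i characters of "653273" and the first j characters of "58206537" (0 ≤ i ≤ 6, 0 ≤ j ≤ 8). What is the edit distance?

   ''  5  8  2  0  6  5  3  7
''  0  1  2  3  4  5  6  7  8
 6  1  1  2  3  4  4  5  6  7
 5  2  1  2  3  4  5  4  5  6
 3  3  2  2  3  4  5  5  4  5
 2  4  3  3  2  3  4  5  5  5
 7  5  4  4  3  3  4  5  6  5
 3  6  5  5  4  4  4  5  5  6

6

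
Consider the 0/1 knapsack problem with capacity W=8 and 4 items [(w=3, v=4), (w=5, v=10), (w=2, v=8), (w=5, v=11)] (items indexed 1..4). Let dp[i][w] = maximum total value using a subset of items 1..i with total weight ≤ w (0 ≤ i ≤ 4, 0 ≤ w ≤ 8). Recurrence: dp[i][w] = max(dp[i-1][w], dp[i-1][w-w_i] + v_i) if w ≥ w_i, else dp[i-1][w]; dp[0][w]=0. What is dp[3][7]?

i\w   0   1   2   3   4   5   6   7   8
  0   0   0   0   0   0   0   0   0   0
  1   0   0   0   4   4   4   4   4   4
  2   0   0   0   4   4  10  10  10  14
  3   0   0   8   8   8  12  12  18  18
  4   0   0   8   8   8  12  12  19  19

18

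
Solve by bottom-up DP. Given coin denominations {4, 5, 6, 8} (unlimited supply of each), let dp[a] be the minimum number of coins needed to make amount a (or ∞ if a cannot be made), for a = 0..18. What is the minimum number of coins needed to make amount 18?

 a  0  1  2  3  4  5  6  7  8  9 10 11 12 13 14 15 16 17 18
dp  0  -  -  -  1  1  1  -  1  2  2  2  2  2  2  3  2  3  3
(- denotes ∞ / unreachable)

3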